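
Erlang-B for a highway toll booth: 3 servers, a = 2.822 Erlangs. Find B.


B(c,a) = (a^c/c!) / Σ_{k=0}^{c} a^k/k!
a^3/3! = 3.745586
Σ terms (k=0..3): 1.00000 + 2.82200 + 3.98184 + 3.74559 = 11.549428
B = 3.745586/11.549428 = 0.324309

Final: 0.324309


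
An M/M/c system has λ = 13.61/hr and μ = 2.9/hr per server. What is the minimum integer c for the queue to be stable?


Stability requires cμ > λ ⇔ c > λ/μ.
λ/μ = 13.61/2.9 = 4.6931
Minimum integer c = ⌊4.6931⌋ + 1 = 5
Check: 5·2.9 = 14.50 > 13.61, while 4·2.9 = 11.60 ≤ 13.61

Final: 5 servers


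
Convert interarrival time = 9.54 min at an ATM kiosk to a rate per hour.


λ = 1/(interarrival time) in consistent units.
1 hour = 60 min, so λ = 60/9.54 = 6.2893 per hour

Final: 6.2893 /hr


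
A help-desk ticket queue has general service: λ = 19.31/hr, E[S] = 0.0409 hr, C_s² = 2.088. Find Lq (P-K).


ρ = λ·E[S] = 19.31·0.0409 = 0.7898
Lq = ρ²(1+C_s²)/(2(1−ρ)) = 0.6238·(1+2.088)/(2·0.2102)
= 0.6238·3.0880/0.4204 = 4.58123

Final: 4.58123


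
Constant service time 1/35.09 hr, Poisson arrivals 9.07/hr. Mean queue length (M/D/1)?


ρ = 9.07/35.09 = 0.2585
M/D/1: Lq = ρ²/(2(1−ρ)) = 0.06681/(2·0.7415) = 0.04505

Final: 0.04505


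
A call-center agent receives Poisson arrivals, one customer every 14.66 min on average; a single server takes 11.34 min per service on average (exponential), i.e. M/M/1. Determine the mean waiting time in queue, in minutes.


λ = 60/14.66 = 4.0928 /hr
μ = 60/11.34 = 5.2910 /hr
ρ = λ/μ = 4.0928/5.2910 = 0.7735
Wq = ρ/(μ−λ) = 0.7735/(5.2910−4.0928) = 0.64556 hr
In minutes: 0.64556·60 = 38.734 min

Final: 38.734 min


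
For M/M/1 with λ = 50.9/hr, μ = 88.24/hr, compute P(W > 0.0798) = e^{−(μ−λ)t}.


W ~ Exponential(μ−λ) for M/M/1.
μ − λ = 88.24 − 50.9 = 37.3400
P(W > t) = e^{−(μ−λ)t} = e^{−2.9797} = 0.050806

Final: 0.050806


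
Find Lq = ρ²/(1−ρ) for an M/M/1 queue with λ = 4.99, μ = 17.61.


ρ = 4.99/17.61 = 0.2834
Lq = ρ²/(1−ρ) = 0.08029/0.7166 = 0.1120

Final: 0.1120


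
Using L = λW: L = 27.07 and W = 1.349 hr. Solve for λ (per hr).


λ = L/W = 27.07/1.349 = 20.0667 /hr

Final: 20.0667 /hr


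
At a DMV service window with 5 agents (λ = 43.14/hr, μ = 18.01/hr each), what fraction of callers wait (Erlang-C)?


a = λ/μ = 2.3953; ρ = a/5 = 0.4791
P₀ = 0.089382 (from M/M/c formula)
C(c,a) = [a^c/(c!(1−ρ))]·P₀ = [78.85553/(120·0.5209)]·0.089382
= 1.26145·0.089382 = 0.112751

Final: 0.112751


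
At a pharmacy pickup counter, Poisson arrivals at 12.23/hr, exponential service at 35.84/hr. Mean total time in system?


W = 1/(μ−λ) = 1/(35.84 − 12.23) = 1/23.61 = 0.04235 hr

Final: 0.04235 hr


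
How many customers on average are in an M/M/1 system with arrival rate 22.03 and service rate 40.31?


ρ = λ/μ = 22.03/40.31 = 0.5465
L = ρ/(1−ρ) = 0.5465/(1 − 0.5465) = 0.5465/0.4535 = 1.2051

Final: 1.2051


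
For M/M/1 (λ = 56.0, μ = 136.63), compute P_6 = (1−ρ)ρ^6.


ρ = 56.0/136.63 = 0.4099
P_n = (1−ρ)·ρ^n = (1 − 0.4099)·0.4099^6 = 0.5901·0.004741 = 0.002798

Final: 0.002798


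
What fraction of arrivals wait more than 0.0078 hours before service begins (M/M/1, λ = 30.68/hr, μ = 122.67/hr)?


ρ = 30.68/122.67 = 0.2501
P(Wq > t) = ρ·e^{−(μ−λ)t} = 0.2501·e^{−0.7175}
= 0.2501·0.487960 = 0.122040

Final: 0.122040


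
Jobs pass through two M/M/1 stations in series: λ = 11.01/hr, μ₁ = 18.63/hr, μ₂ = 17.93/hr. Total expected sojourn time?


Each node sees arrival rate λ = 11.01/hr (tandem ⇒ throughput preserved).
W₁ = 1/(μ₁−λ) = 1/(18.63−11.01) = 0.13123 hr
W₂ = 1/(μ₂−λ) = 1/(17.93−11.01) = 0.14451 hr
W_total = W₁ + W₂ = 0.13123 + 0.14451 = 0.27574 hr

Final: 0.27574 hr


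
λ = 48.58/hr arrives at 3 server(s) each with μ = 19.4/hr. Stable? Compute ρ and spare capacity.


Total capacity cμ = 3·19.4 = 58.20/hr
ρ = λ/(cμ) = 48.58/58.20 = 0.8347
Stable ⇔ ρ < 1: YES
Spare capacity = cμ − λ = 58.20 − 48.58 = 9.62/hr

Final: ρ = 0.8347; stable; margin = 9.62/hr


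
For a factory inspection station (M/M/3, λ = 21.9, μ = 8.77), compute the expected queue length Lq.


a = λ/μ = 2.4971; ρ = a/3 = 0.8324
P₀ = 0.045252
Lq = P₀·a^c·ρ / (c!·(1−ρ)²) = 0.045252·15.57161·0.8324/(6·0.02810)
= 3.47944

Final: 3.47944


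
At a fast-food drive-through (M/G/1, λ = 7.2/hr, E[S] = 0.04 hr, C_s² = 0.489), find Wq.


ρ = λ·E[S] = 7.2·0.04 = 0.2880
E[S²] = E[S]²(1+C_s²) = 0.04²·(1+0.489) = 0.002382
Wq = λ·E[S²]/(2(1−ρ)) = 7.2·0.002382/(2·0.7120) = 0.01205 hr

Final: 0.01205 hr


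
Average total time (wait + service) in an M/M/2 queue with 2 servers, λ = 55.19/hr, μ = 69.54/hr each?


a = 0.7936; ρ = 0.3968; P₀ = 0.431822
Lq = P₀·a^c·ρ/(c!(1−ρ)²) = 0.14833
Wq = Lq/λ = 0.14833/55.19 = 0.002688 hr
W = Wq + 1/μ = 0.002688 + 0.01438 = 0.01707 hr

Final: 0.01707 hr


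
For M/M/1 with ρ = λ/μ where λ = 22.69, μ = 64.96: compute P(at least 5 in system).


ρ = 22.69/64.96 = 0.3493
P(N ≥ n) = ρ^n = 0.3493^5 = 0.005199

Final: 0.005199


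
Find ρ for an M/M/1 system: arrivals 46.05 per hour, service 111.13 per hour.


ρ = λ/μ = 46.05/111.13 = 0.4144

Final: 0.4144


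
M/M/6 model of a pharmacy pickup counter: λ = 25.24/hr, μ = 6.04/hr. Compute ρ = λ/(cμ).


ρ = λ/(cμ) = 25.24/(6·6.04) = 25.24/36.24 = 0.6965

Final: 0.6965


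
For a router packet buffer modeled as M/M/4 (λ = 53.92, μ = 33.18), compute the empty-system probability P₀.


a = λ/μ = 53.92/33.18 = 1.6251; ρ = a/c = 0.4063
Σ_{k=0}^{3} a^k/k! (terms k=0..3) = 1.00000 + 1.62508 + 1.32043 + 0.71527 = 4.66078
Tail: a^4/(4!(1−ρ)) = 6.97419/(24·0.5937) = 0.48943
P₀ = 1/(4.66078 + 0.48943) = 1/5.15021 = 0.194167

Final: 0.194167


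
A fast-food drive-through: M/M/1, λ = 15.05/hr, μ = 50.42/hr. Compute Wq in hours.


ρ = 15.05/50.42 = 0.2985
Wq = ρ/(μ−λ) = 0.2985/(50.42 − 15.05) = 0.2985/35.37 = 0.008439 hr

Final: 0.008439 hr


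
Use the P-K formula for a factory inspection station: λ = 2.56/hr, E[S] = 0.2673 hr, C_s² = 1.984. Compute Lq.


ρ = λ·E[S] = 2.56·0.2673 = 0.6843
Lq = ρ²(1+C_s²)/(2(1−ρ)) = 0.4683·(1+1.984)/(2·0.3157)
= 0.4683·2.9840/0.6314 = 2.21287

Final: 2.21287


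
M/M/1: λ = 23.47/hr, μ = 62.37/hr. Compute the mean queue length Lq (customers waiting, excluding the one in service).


ρ = 23.47/62.37 = 0.3763
Lq = ρ²/(1−ρ) = 0.1416/0.6237 = 0.2270

Final: 0.2270


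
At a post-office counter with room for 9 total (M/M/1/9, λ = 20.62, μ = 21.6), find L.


ρ = 20.62/21.6 = 0.9546
L = ρ[1 − (K+1)ρ^K + Kρ^(K+1)] / [(1−ρ)(1−ρ^(K+1))]
Numerator: 0.9546·(1 − 10·0.658437 + 9·0.628563) = 0.069403
Denominator: (0.04537)·(0.371437) = 0.016852
L = 0.069403/0.016852 = 4.1183

Final: 4.1183


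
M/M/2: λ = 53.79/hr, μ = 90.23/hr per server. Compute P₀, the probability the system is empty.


a = λ/μ = 53.79/90.23 = 0.5961; ρ = a/c = 0.2981
Σ_{k=0}^{1} a^k/k! (terms k=0..1) = 1.00000 + 0.59614 = 1.59614
Tail: a^2/(2!(1−ρ)) = 0.35539/(2·0.7019) = 0.25315
P₀ = 1/(1.59614 + 0.25315) = 1/1.84929 = 0.540747

Final: 0.540747


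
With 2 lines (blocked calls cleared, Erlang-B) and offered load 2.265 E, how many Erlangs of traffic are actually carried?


B(2,2.265) = 0.439977 (Erlang-B)
Carried load = a(1 − B) = 2.265·(1 − 0.439977) = 2.265·0.560023 = 1.2685 E

Final: 1.2685 Erlangs


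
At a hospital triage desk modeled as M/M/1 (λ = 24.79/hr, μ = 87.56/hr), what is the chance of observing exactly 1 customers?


ρ = 24.79/87.56 = 0.2831
P_n = (1−ρ)·ρ^n = (1 − 0.2831)·0.2831^1 = 0.7169·0.283120 = 0.202963

Final: 0.202963


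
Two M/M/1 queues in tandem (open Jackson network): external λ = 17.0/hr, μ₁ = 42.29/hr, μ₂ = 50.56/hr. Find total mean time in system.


Each node sees arrival rate λ = 17.0/hr (tandem ⇒ throughput preserved).
W₁ = 1/(μ₁−λ) = 1/(42.29−17.0) = 0.03954 hr
W₂ = 1/(μ₂−λ) = 1/(50.56−17.0) = 0.02980 hr
W_total = W₁ + W₂ = 0.03954 + 0.02980 = 0.06934 hr

Final: 0.06934 hr


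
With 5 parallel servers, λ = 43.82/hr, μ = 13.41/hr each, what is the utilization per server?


ρ = λ/(cμ) = 43.82/(5·13.41) = 43.82/67.05 = 0.6535

Final: 0.6535


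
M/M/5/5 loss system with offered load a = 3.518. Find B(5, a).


B(c,a) = (a^c/c!) / Σ_{k=0}^{c} a^k/k!
a^5/5! = 4.490533
Σ terms (k=0..5): 1.00000 + 3.51800 + 6.18816 + 7.25665 + 6.38222 + 4.49053 = 28.835572
B = 4.490533/28.835572 = 0.155729

Final: 0.155729


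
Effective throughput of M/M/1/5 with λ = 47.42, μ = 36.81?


ρ = 1.2882; P_K = (1−ρ)ρ^5/(1−ρ^6) = 0.286408
λ_eff = λ(1 − P_K) = 47.42·(1 − 0.286408) = 47.42·0.713592 = 33.8385 /hr

Final: 33.8385 /hr


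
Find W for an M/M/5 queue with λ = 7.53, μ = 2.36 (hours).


a = 3.1907; ρ = 0.6381; P₀ = 0.037554
Lq = P₀·a^c·ρ/(c!(1−ρ)²) = 0.50433
Wq = Lq/λ = 0.50433/7.53 = 0.06698 hr
W = Wq + 1/μ = 0.06698 + 0.42373 = 0.49070 hr

Final: 0.49070 hr


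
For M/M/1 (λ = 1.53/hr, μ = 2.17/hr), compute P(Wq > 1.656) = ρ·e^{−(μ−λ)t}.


ρ = 1.53/2.17 = 0.7051
P(Wq > t) = ρ·e^{−(μ−λ)t} = 0.7051·e^{−1.0598}
= 0.7051·0.346511 = 0.244314

Final: 0.244314


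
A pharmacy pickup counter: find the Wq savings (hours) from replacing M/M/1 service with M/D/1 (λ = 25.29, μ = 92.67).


ρ = 25.29/92.67 = 0.2729
Wq(M/M/1) = ρ/(μ−λ) = 0.2729/67.38 = 0.004050 hr
Wq(M/D/1) = ρ/(2(μ−λ)) = 0.002025 hr
Savings = 0.004050 − 0.002025 = 0.002025 hr

Final: 0.002025 hr


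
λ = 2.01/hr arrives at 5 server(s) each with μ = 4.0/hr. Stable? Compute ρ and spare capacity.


Total capacity cμ = 5·4.0 = 20.00/hr
ρ = λ/(cμ) = 2.01/20.00 = 0.1005
Stable ⇔ ρ < 1: YES
Spare capacity = cμ − λ = 20.00 − 2.01 = 17.99/hr

Final: ρ = 0.1005; stable; margin = 17.99/hr


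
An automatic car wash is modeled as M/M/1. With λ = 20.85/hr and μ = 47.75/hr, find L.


ρ = λ/μ = 20.85/47.75 = 0.4366
L = ρ/(1−ρ) = 0.4366/(1 − 0.4366) = 0.4366/0.5634 = 0.7751

Final: 0.7751


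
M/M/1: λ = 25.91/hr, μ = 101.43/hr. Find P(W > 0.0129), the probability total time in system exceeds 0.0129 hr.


W ~ Exponential(μ−λ) for M/M/1.
μ − λ = 101.43 − 25.91 = 75.5200
P(W > t) = e^{−(μ−λ)t} = e^{−0.9742} = 0.377491

Final: 0.377491


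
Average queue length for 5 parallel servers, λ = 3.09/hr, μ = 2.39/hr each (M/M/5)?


a = λ/μ = 1.2929; ρ = a/5 = 0.2586
P₀ = 0.274282
Lq = P₀·a^c·ρ / (c!·(1−ρ)²) = 0.274282·3.61246·0.2586/(120·0.54971)
= 0.003884

Final: 0.003884


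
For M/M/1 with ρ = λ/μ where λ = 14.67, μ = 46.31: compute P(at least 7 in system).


ρ = 14.67/46.31 = 0.3168
P(N ≥ n) = ρ^n = 0.3168^7 = 0.0003201

Final: 0.0003201


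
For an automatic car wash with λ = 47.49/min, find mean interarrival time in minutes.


Mean interarrival time = 1/λ = 1/47.49 minute = 0.02106 minute
In minutes: 0.02106 × 1 = 0.02106 min

Final: 0.02106 min


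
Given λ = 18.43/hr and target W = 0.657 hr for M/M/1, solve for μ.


W = 1/(μ−λ) ⇒ μ − λ = 1/W = 1/0.657 = 1.5221
μ = λ + 1/W = 18.43 + 1.5221 = 19.9521 per hr

Final: 19.9521 /hr


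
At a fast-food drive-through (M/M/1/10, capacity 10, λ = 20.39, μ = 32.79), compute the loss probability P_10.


ρ = λ/μ = 20.39/32.79 = 0.6218
P_K = (1−ρ)ρ^K/(1−ρ^(K+1)) = (0.3782·0.008645)/(1 − 0.005376)
= 0.003269/0.994624 = 0.003287

Final: 0.003287


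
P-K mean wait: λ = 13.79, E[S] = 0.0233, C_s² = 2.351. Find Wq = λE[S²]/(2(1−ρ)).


ρ = λ·E[S] = 13.79·0.0233 = 0.3213
E[S²] = E[S]²(1+C_s²) = 0.0233²·(1+2.351) = 0.001819
Wq = λ·E[S²]/(2(1−ρ)) = 13.79·0.001819/(2·0.6787) = 0.01848 hr

Final: 0.01848 hr


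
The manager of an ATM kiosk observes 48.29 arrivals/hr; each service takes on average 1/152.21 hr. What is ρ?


ρ = λ/μ = 48.29/152.21 = 0.3173

Final: 0.3173


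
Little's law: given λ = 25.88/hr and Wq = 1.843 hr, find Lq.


Lq = λWq = 25.88·1.843 = 47.6968

Final: 47.6968


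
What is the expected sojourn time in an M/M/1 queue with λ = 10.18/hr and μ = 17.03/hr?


W = 1/(μ−λ) = 1/(17.03 − 10.18) = 1/6.85 = 0.1460 hr

Final: 0.1460 hr


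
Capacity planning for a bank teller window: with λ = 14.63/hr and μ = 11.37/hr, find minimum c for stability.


Stability requires cμ > λ ⇔ c > λ/μ.
λ/μ = 14.63/11.37 = 1.2867
Minimum integer c = ⌊1.2867⌋ + 1 = 2
Check: 2·11.37 = 22.74 > 14.63, while 1·11.37 = 11.37 ≤ 14.63

Final: 2 servers


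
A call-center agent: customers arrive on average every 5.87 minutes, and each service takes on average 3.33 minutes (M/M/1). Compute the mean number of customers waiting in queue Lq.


λ = 60/5.87 = 10.2215 /hr
μ = 60/3.33 = 18.0180 /hr
ρ = λ/μ = 10.2215/18.0180 = 0.5673
Lq = ρ²/(1−ρ) = 0.3218/0.4327 = 0.7437

Final: 0.7437


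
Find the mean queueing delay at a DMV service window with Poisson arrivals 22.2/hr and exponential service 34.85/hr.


ρ = 22.2/34.85 = 0.6370
Wq = ρ/(μ−λ) = 0.6370/(34.85 − 22.2) = 0.6370/12.65 = 0.05036 hr

Final: 0.05036 hr


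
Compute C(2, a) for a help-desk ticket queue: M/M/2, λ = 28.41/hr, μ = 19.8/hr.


a = λ/μ = 1.4348; ρ = a/2 = 0.7174
P₀ = 0.164535 (from M/M/c formula)
C(c,a) = [a^c/(c!(1−ρ))]·P₀ = [2.05879/(2·0.2826)]·0.164535
= 3.64290·0.164535 = 0.599383

Final: 0.599383


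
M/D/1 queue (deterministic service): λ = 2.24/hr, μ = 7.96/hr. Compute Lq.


ρ = 2.24/7.96 = 0.2814
M/D/1: Lq = ρ²/(2(1−ρ)) = 0.07919/(2·0.7186) = 0.05510

Final: 0.05510


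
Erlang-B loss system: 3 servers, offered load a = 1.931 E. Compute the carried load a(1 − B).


B(3,1.931) = 0.200159 (Erlang-B)
Carried load = a(1 − B) = 1.931·(1 − 0.200159) = 1.931·0.799841 = 1.5445 E

Final: 1.5445 Erlangs


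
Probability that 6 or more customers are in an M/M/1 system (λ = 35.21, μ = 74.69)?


ρ = 35.21/74.69 = 0.4714
P(N ≥ n) = ρ^n = 0.4714^6 = 0.010975

Final: 0.010975


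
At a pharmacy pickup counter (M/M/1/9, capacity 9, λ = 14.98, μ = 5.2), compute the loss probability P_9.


ρ = λ/μ = 14.98/5.2 = 2.8808
P_K = (1−ρ)ρ^K/(1−ρ^(K+1)) = (-1.8808·13663.948849)/(1 − 39362.683414)
= -25698.734566/-39361.683414 = 0.652887

Final: 0.652887


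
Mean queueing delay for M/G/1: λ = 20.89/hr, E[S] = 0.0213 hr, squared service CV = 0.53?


ρ = λ·E[S] = 20.89·0.0213 = 0.4450
E[S²] = E[S]²(1+C_s²) = 0.0213²·(1+0.53) = 0.0006941
Wq = λ·E[S²]/(2(1−ρ)) = 20.89·0.0006941/(2·0.5550) = 0.01306 hr

Final: 0.01306 hr


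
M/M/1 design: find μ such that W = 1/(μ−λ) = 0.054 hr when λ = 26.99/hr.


W = 1/(μ−λ) ⇒ μ − λ = 1/W = 1/0.054 = 18.5185
μ = λ + 1/W = 26.99 + 18.5185 = 45.5085 per hr

Final: 45.5085 /hr


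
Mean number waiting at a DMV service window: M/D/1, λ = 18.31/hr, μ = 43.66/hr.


ρ = 18.31/43.66 = 0.4194
M/D/1: Lq = ρ²/(2(1−ρ)) = 0.1759/(2·0.5806) = 0.15146

Final: 0.15146


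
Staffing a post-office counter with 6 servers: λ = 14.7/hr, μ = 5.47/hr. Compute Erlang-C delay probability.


a = λ/μ = 2.6874; ρ = a/6 = 0.4479
P₀ = 0.067467 (from M/M/c formula)
C(c,a) = [a^c/(c!(1−ρ))]·P₀ = [376.68650/(720·0.5521)]·0.067467
= 0.94761·0.067467 = 0.063932

Final: 0.063932


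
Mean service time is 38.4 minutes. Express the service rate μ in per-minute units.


μ = 1/(service time) in consistent units.
1 minute = 1 min, so μ = 1/38.4 = 0.02604 per minute

Final: 0.02604 /min


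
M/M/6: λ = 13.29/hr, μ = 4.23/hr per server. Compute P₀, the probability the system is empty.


a = λ/μ = 13.29/4.23 = 3.1418; ρ = a/c = 0.5236
Σ_{k=0}^{5} a^k/k! (terms k=0..5) = 1.00000 + 3.14184 + 4.93559 + 5.16895 + 4.06001 + 2.55118 = 20.85758
Tail: a^6/(6!(1−ρ)) = 961.85074/(720·0.4764) = 2.80440
P₀ = 1/(20.85758 + 2.80440) = 1/23.66199 = 0.042262

Final: 0.042262


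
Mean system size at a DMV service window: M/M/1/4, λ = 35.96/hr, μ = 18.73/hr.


ρ = 35.96/18.73 = 1.9199
L = ρ[1 − (K+1)ρ^K + Kρ^(K+1)] / [(1−ρ)(1−ρ^(K+1))]
Numerator: 1.9199·(1 − 5·13.587127 + 4·26.086122) = 71.821809
Denominator: (-0.9199)·(-25.086122) = 23.077090
L = 71.821809/23.077090 = 3.1123

Final: 3.1123


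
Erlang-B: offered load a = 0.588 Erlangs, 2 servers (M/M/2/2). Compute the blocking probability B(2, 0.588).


B(c,a) = (a^c/c!) / Σ_{k=0}^{c} a^k/k!
a^2/2! = 0.172872
Σ terms (k=0..2): 1.00000 + 0.58800 + 0.17287 = 1.760872
B = 0.172872/1.760872 = 0.098174

Final: 0.098174


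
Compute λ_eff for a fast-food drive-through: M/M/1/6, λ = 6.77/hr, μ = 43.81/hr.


ρ = 0.1545; P_K = (1−ρ)ρ^6/(1−ρ^7) = 0.00001151
λ_eff = λ(1 − P_K) = 6.77·(1 − 0.00001151) = 6.77·0.999988 = 6.7699 /hr

Final: 6.7699 /hr


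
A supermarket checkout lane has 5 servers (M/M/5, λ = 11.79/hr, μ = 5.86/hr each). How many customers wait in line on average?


a = λ/μ = 2.0119; ρ = a/5 = 0.4024
P₀ = 0.132701
Lq = P₀·a^c·ρ / (c!·(1−ρ)²) = 0.132701·32.96712·0.4024/(120·0.35714)
= 0.04108

Final: 0.04108


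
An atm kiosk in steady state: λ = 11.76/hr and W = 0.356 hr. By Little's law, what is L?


L = λW = 11.76·0.356 = 4.1866

Final: 4.1866


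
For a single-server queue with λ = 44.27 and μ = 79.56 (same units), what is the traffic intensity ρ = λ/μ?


ρ = λ/μ = 44.27/79.56 = 0.5564

Final: 0.5564


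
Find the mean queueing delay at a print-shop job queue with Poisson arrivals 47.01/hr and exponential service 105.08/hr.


ρ = 47.01/105.08 = 0.4474
Wq = ρ/(μ−λ) = 0.4474/(105.08 − 47.01) = 0.4474/58.07 = 0.007704 hr

Final: 0.007704 hr


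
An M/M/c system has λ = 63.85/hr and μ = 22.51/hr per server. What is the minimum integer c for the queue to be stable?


Stability requires cμ > λ ⇔ c > λ/μ.
λ/μ = 63.85/22.51 = 2.8365
Minimum integer c = ⌊2.8365⌋ + 1 = 3
Check: 3·22.51 = 67.53 > 63.85, while 2·22.51 = 45.02 ≤ 63.85

Final: 3 servers


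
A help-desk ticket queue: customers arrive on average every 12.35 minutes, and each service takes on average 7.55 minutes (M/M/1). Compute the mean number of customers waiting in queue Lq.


λ = 60/12.35 = 4.8583 /hr
μ = 60/7.55 = 7.9470 /hr
ρ = λ/μ = 4.8583/7.9470 = 0.6113
Lq = ρ²/(1−ρ) = 0.3737/0.3887 = 0.9616

Final: 0.9616


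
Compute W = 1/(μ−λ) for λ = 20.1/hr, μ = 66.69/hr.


W = 1/(μ−λ) = 1/(66.69 − 20.1) = 1/46.59 = 0.02146 hr

Final: 0.02146 hr


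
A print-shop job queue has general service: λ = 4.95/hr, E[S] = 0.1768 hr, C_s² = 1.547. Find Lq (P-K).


ρ = λ·E[S] = 4.95·0.1768 = 0.8752
Lq = ρ²(1+C_s²)/(2(1−ρ)) = 0.7659·(1+1.547)/(2·0.1248)
= 0.7659·2.5470/0.2497 = 7.81304

Final: 7.81304


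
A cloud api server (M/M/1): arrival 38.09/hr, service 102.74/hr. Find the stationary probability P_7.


ρ = 38.09/102.74 = 0.3707
P_n = (1−ρ)·ρ^n = (1 − 0.3707)·0.3707^7 = 0.6293·0.0009627 = 0.0006058

Final: 0.0006058


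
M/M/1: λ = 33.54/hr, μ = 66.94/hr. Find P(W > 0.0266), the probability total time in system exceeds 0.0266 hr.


W ~ Exponential(μ−λ) for M/M/1.
μ − λ = 66.94 − 33.54 = 33.4000
P(W > t) = e^{−(μ−λ)t} = e^{−0.8884} = 0.411297

Final: 0.411297


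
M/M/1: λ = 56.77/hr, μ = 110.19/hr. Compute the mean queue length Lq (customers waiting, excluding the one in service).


ρ = 56.77/110.19 = 0.5152
Lq = ρ²/(1−ρ) = 0.2654/0.4848 = 0.5475

Final: 0.5475


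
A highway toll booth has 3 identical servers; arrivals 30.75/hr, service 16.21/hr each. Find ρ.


ρ = λ/(cμ) = 30.75/(3·16.21) = 30.75/48.63 = 0.6323

Final: 0.6323


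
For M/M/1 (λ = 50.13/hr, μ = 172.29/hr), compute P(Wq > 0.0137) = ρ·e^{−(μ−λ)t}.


ρ = 50.13/172.29 = 0.2910
P(Wq > t) = ρ·e^{−(μ−λ)t} = 0.2910·e^{−1.6736}
= 0.2910·0.187572 = 0.054577

Final: 0.054577


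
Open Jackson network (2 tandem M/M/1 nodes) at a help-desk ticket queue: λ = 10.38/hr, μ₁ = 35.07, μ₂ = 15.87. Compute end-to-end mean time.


Each node sees arrival rate λ = 10.38/hr (tandem ⇒ throughput preserved).
W₁ = 1/(μ₁−λ) = 1/(35.07−10.38) = 0.04050 hr
W₂ = 1/(μ₂−λ) = 1/(15.87−10.38) = 0.18215 hr
W_total = W₁ + W₂ = 0.04050 + 0.18215 = 0.22265 hr

Final: 0.22265 hr


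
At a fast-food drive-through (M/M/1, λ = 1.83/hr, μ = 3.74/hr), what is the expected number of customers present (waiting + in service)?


ρ = λ/μ = 1.83/3.74 = 0.4893
L = ρ/(1−ρ) = 0.4893/(1 − 0.4893) = 0.4893/0.5107 = 0.9581

Final: 0.9581


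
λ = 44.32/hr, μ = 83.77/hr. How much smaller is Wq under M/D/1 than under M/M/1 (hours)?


ρ = 44.32/83.77 = 0.5291
Wq(M/M/1) = ρ/(μ−λ) = 0.5291/39.45 = 0.01341 hr
Wq(M/D/1) = ρ/(2(μ−λ)) = 0.006706 hr
Savings = 0.01341 − 0.006706 = 0.006706 hr

Final: 0.006706 hr


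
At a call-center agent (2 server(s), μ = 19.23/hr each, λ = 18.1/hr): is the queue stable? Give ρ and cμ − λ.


Total capacity cμ = 2·19.23 = 38.46/hr
ρ = λ/(cμ) = 18.1/38.46 = 0.4706
Stable ⇔ ρ < 1: YES
Spare capacity = cμ − λ = 38.46 − 18.1 = 20.36/hr

Final: ρ = 0.4706; stable; margin = 20.36/hr


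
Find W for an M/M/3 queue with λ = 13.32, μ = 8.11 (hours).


a = 1.6424; ρ = 0.5475; P₀ = 0.177843
Lq = P₀·a^c·ρ/(c!(1−ρ)²) = 0.35108
Wq = Lq/λ = 0.35108/13.32 = 0.02636 hr
W = Wq + 1/μ = 0.02636 + 0.12330 = 0.14966 hr

Final: 0.14966 hr


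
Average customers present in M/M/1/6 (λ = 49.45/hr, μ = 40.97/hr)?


ρ = 49.45/40.97 = 1.2070
L = ρ[1 − (K+1)ρ^K + Kρ^(K+1)] / [(1−ρ)(1−ρ^(K+1))]
Numerator: 1.2070·(1 − 7·3.091733 + 6·3.731662) = 2.109611
Denominator: (-0.2070)·(-2.731662) = 0.565401
L = 2.109611/0.565401 = 3.7312

Final: 3.7312


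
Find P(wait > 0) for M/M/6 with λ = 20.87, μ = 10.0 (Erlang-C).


a = λ/μ = 2.0870; ρ = a/6 = 0.3478
P₀ = 0.123821 (from M/M/c formula)
C(c,a) = [a^c/(c!(1−ρ))]·P₀ = [82.62942/(720·0.6522)]·0.123821
= 0.17597·0.123821 = 0.021789

Final: 0.021789


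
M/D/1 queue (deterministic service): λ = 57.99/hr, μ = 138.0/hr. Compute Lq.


ρ = 57.99/138.0 = 0.4202
M/D/1: Lq = ρ²/(2(1−ρ)) = 0.1766/(2·0.5798) = 0.15228

Final: 0.15228


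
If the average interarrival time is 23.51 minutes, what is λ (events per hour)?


λ = 1/(interarrival time) in consistent units.
1 hour = 60 min, so λ = 60/23.51 = 2.5521 per hour

Final: 2.5521 /hr


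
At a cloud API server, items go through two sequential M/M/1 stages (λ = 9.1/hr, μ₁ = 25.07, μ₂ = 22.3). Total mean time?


Each node sees arrival rate λ = 9.1/hr (tandem ⇒ throughput preserved).
W₁ = 1/(μ₁−λ) = 1/(25.07−9.1) = 0.06262 hr
W₂ = 1/(μ₂−λ) = 1/(22.3−9.1) = 0.07576 hr
W_total = W₁ + W₂ = 0.06262 + 0.07576 = 0.13837 hr

Final: 0.13837 hr


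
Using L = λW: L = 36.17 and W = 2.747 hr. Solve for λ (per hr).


λ = L/W = 36.17/2.747 = 13.1671 /hr

Final: 13.1671 /hr


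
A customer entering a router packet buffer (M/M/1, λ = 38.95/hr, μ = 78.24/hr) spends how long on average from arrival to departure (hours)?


W = 1/(μ−λ) = 1/(78.24 − 38.95) = 1/39.29 = 0.02545 hr

Final: 0.02545 hr


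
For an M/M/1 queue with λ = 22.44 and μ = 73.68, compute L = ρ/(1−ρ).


ρ = λ/μ = 22.44/73.68 = 0.3046
L = ρ/(1−ρ) = 0.3046/(1 − 0.3046) = 0.3046/0.6954 = 0.4379

Final: 0.4379


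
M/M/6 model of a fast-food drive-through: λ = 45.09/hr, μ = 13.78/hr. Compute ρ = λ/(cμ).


ρ = λ/(cμ) = 45.09/(6·13.78) = 45.09/82.68 = 0.5454

Final: 0.5454


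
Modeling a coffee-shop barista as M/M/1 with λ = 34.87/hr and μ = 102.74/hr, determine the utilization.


ρ = λ/μ = 34.87/102.74 = 0.3394

Final: 0.3394


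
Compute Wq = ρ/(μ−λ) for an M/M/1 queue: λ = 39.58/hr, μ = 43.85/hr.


ρ = 39.58/43.85 = 0.9026
Wq = ρ/(μ−λ) = 0.9026/(43.85 − 39.58) = 0.9026/4.27 = 0.2114 hr

Final: 0.2114 hr


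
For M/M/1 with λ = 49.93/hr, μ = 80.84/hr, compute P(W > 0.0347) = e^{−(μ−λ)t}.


W ~ Exponential(μ−λ) for M/M/1.
μ − λ = 80.84 − 49.93 = 30.9100
P(W > t) = e^{−(μ−λ)t} = e^{−1.0726} = 0.342126

Final: 0.342126


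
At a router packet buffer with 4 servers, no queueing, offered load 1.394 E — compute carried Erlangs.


B(4,1.394) = 0.039588 (Erlang-B)
Carried load = a(1 − B) = 1.394·(1 − 0.039588) = 1.394·0.960412 = 1.3388 E

Final: 1.3388 Erlangs


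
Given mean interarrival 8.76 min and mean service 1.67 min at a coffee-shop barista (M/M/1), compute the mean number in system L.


λ = 60/8.76 = 6.8493 /hr
μ = 60/1.67 = 35.9281 /hr
ρ = λ/μ = 6.8493/35.9281 = 0.1906
L = ρ/(1−ρ) = 0.1906/0.8094 = 0.2355

Final: 0.2355


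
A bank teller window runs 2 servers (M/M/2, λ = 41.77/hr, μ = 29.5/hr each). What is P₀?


a = λ/μ = 41.77/29.5 = 1.4159; ρ = a/c = 0.7080
Σ_{k=0}^{1} a^k/k! (terms k=0..1) = 1.00000 + 1.41593 = 2.41593
Tail: a^2/(2!(1−ρ)) = 2.00486/(2·0.2920) = 3.43259
P₀ = 1/(2.41593 + 3.43259) = 1/5.84852 = 0.170983

Final: 0.170983


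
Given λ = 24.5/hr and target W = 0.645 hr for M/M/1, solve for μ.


W = 1/(μ−λ) ⇒ μ − λ = 1/W = 1/0.645 = 1.5504
μ = λ + 1/W = 24.5 + 1.5504 = 26.0504 per hr

Final: 26.0504 /hr


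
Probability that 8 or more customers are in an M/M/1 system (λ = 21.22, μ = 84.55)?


ρ = 21.22/84.55 = 0.2510
P(N ≥ n) = ρ^n = 0.2510^8 = 0.00001574

Final: 0.00001574


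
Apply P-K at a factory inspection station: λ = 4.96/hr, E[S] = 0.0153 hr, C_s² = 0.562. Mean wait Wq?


ρ = λ·E[S] = 4.96·0.0153 = 0.07589
E[S²] = E[S]²(1+C_s²) = 0.0153²·(1+0.562) = 0.0003656
Wq = λ·E[S²]/(2(1−ρ)) = 4.96·0.0003656/(2·0.9241) = 0.0009813 hr

Final: 0.0009813 hr


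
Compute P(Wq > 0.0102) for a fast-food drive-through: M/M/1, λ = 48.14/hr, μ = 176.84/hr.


ρ = 48.14/176.84 = 0.2722
P(Wq > t) = ρ·e^{−(μ−λ)t} = 0.2722·e^{−1.3127}
= 0.2722·0.269082 = 0.073250

Final: 0.073250


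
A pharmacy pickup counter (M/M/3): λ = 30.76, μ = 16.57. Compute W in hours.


a = 1.8564; ρ = 0.6188; P₀ = 0.135569
Lq = P₀·a^c·ρ/(c!(1−ρ)²) = 0.61548
Wq = Lq/λ = 0.61548/30.76 = 0.02001 hr
W = Wq + 1/μ = 0.02001 + 0.06035 = 0.08036 hr

Final: 0.08036 hr


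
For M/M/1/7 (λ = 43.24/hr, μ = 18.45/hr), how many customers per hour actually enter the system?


ρ = 2.3436; P_K = (1−ρ)ρ^7/(1−ρ^8) = 0.573942
λ_eff = λ(1 − P_K) = 43.24·(1 − 0.573942) = 43.24·0.426058 = 18.4227 /hr

Final: 18.4227 /hr


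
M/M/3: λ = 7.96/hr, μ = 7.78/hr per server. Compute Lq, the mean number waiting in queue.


a = λ/μ = 1.0231; ρ = a/3 = 0.3410
P₀ = 0.354933
Lq = P₀·a^c·ρ / (c!·(1−ρ)²) = 0.354933·1.07103·0.3410/(6·0.43422)
= 0.04976

Final: 0.04976


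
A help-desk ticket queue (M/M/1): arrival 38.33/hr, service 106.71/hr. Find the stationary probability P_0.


ρ = 38.33/106.71 = 0.3592
P_n = (1−ρ)·ρ^n = (1 − 0.3592)·0.3592^0 = 0.6408·1.000000 = 0.640802

Final: 0.640802


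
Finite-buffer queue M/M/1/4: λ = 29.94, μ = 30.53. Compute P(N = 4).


ρ = λ/μ = 29.94/30.53 = 0.9807
P_K = (1−ρ)ρ^K/(1−ρ^(K+1)) = (0.01933·0.924911)/(1 − 0.907037)
= 0.017874/0.092963 = 0.192271

Final: 0.192271


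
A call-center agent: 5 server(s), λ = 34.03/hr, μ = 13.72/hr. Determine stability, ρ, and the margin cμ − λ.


Total capacity cμ = 5·13.72 = 68.60/hr
ρ = λ/(cμ) = 34.03/68.60 = 0.4961
Stable ⇔ ρ < 1: YES
Spare capacity = cμ − λ = 68.60 − 34.03 = 34.57/hr

Final: ρ = 0.4961; stable; margin = 34.57/hr


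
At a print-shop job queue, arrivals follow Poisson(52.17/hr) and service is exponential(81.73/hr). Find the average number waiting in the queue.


ρ = 52.17/81.73 = 0.6383
Lq = ρ²/(1−ρ) = 0.4075/0.3617 = 1.1266

Final: 1.1266


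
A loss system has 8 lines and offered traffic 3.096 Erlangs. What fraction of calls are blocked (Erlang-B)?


B(c,a) = (a^c/c!) / Σ_{k=0}^{c} a^k/k!
a^8/8! = 0.209357
Σ terms (k=0..8): 1.00000 + 3.09600 + 4.79261 + 4.94597 + 3.82818 + 2.37041 + 1.22313 + 0.54097 + 0.20936 = 22.006634
B = 0.209357/22.006634 = 0.009513

Final: 0.009513


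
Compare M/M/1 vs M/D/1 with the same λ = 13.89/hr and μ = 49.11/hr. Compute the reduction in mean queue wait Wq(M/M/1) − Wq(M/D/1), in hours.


ρ = 13.89/49.11 = 0.2828
Wq(M/M/1) = ρ/(μ−λ) = 0.2828/35.22 = 0.008031 hr
Wq(M/D/1) = ρ/(2(μ−λ)) = 0.004015 hr
Savings = 0.008031 − 0.004015 = 0.004015 hr

Final: 0.004015 hr


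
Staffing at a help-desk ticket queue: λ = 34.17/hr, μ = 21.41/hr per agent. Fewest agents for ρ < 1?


Stability requires cμ > λ ⇔ c > λ/μ.
λ/μ = 34.17/21.41 = 1.5960
Minimum integer c = ⌊1.5960⌋ + 1 = 2
Check: 2·21.41 = 42.82 > 34.17, while 1·21.41 = 21.41 ≤ 34.17

Final: 2 servers


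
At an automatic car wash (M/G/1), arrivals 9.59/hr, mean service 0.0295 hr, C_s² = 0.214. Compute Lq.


ρ = λ·E[S] = 9.59·0.0295 = 0.2829
Lq = ρ²(1+C_s²)/(2(1−ρ)) = 0.08004·(1+0.214)/(2·0.7171)
= 0.08004·1.2140/1.4342 = 0.06775

Final: 0.06775


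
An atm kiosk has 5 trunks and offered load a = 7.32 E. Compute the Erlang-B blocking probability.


B(c,a) = (a^c/c!) / Σ_{k=0}^{c} a^k/k!
a^5/5! = 175.135489
Σ terms (k=0..5): 1.00000 + 7.32000 + 26.79120 + 65.37053 + 119.62807 + 175.13549 = 395.245283
B = 175.135489/395.245283 = 0.443106

Final: 0.443106


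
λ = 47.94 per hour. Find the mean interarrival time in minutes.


Mean interarrival time = 1/λ = 1/47.94 hour = 0.02086 hour
In minutes: 0.02086 × 60 = 1.2516 min

Final: 1.2516 min


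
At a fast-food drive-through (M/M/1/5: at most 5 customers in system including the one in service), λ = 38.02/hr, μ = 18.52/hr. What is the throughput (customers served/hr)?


ρ = 2.0529; P_K = (1−ρ)ρ^5/(1−ρ^6) = 0.519832
λ_eff = λ(1 − P_K) = 38.02·(1 − 0.519832) = 38.02·0.480168 = 18.2560 /hr

Final: 18.2560 /hr


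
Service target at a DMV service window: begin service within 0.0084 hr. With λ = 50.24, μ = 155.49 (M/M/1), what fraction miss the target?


ρ = 50.24/155.49 = 0.3231
P(Wq > t) = ρ·e^{−(μ−λ)t} = 0.3231·e^{−0.8841}
= 0.3231·0.413086 = 0.133471

Final: 0.133471


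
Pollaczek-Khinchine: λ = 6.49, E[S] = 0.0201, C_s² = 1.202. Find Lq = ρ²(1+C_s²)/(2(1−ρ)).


ρ = λ·E[S] = 6.49·0.0201 = 0.1304
Lq = ρ²(1+C_s²)/(2(1−ρ)) = 0.01702·(1+1.202)/(2·0.8696)
= 0.01702·2.2020/1.7391 = 0.02155

Final: 0.02155


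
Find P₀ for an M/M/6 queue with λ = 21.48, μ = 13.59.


a = λ/μ = 21.48/13.59 = 1.5806; ρ = a/c = 0.2634
Σ_{k=0}^{5} a^k/k! (terms k=0..5) = 1.00000 + 1.58057 + 1.24911 + 0.65810 + 0.26004 + 0.08220 = 4.83003
Tail: a^6/(6!(1−ρ)) = 15.59154/(720·0.7366) = 0.02940
P₀ = 1/(4.83003 + 0.02940) = 1/4.85943 = 0.205785

Final: 0.205785


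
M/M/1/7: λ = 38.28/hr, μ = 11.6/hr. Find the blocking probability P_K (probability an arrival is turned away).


ρ = λ/μ = 38.28/11.6 = 3.3000
P_K = (1−ρ)ρ^K/(1−ρ^(K+1)) = (-2.3000·4261.844298)/(1 − 14064.086182)
= -9802.241885/-14063.086182 = 0.697019

Final: 0.697019


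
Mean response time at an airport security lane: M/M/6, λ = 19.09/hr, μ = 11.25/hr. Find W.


a = 1.6969; ρ = 0.2828; P₀ = 0.183154
Lq = P₀·a^c·ρ/(c!(1−ρ)²) = 0.003339
Wq = Lq/λ = 0.003339/19.09 = 0.0001749 hr
W = Wq + 1/μ = 0.0001749 + 0.08889 = 0.08906 hr

Final: 0.08906 hr


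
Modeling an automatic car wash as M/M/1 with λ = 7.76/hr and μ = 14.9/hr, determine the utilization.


ρ = λ/μ = 7.76/14.9 = 0.5208

Final: 0.5208


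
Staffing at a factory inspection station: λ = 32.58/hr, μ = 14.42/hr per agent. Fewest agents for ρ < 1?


Stability requires cμ > λ ⇔ c > λ/μ.
λ/μ = 32.58/14.42 = 2.2594
Minimum integer c = ⌊2.2594⌋ + 1 = 3
Check: 3·14.42 = 43.26 > 32.58, while 2·14.42 = 28.84 ≤ 32.58

Final: 3 servers


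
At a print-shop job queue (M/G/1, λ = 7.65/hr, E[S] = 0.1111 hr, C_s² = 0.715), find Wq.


ρ = λ·E[S] = 7.65·0.1111 = 0.8499
E[S²] = E[S]²(1+C_s²) = 0.1111²·(1+0.715) = 0.021169
Wq = λ·E[S²]/(2(1−ρ)) = 7.65·0.021169/(2·0.1501) = 0.53949 hr

Final: 0.53949 hr


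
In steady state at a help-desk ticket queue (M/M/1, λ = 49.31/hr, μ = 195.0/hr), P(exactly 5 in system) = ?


ρ = 49.31/195.0 = 0.2529
P_n = (1−ρ)·ρ^n = (1 − 0.2529)·0.2529^5 = 0.7471·0.001034 = 0.0007725

Final: 0.0007725


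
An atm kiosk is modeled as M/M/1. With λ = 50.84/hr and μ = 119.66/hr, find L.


ρ = λ/μ = 50.84/119.66 = 0.4249
L = ρ/(1−ρ) = 0.4249/(1 − 0.4249) = 0.4249/0.5751 = 0.7387

Final: 0.7387


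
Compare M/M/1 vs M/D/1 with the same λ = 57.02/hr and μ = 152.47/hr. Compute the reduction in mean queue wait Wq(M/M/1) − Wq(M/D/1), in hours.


ρ = 57.02/152.47 = 0.3740
Wq(M/M/1) = ρ/(μ−λ) = 0.3740/95.45 = 0.003918 hr
Wq(M/D/1) = ρ/(2(μ−λ)) = 0.001959 hr
Savings = 0.003918 − 0.001959 = 0.001959 hr

Final: 0.001959 hr


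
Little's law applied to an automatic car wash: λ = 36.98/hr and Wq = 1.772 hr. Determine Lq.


Lq = λWq = 36.98·1.772 = 65.5286

Final: 65.5286


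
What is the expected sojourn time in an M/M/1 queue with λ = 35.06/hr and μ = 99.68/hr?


W = 1/(μ−λ) = 1/(99.68 − 35.06) = 1/64.62 = 0.01548 hr

Final: 0.01548 hr


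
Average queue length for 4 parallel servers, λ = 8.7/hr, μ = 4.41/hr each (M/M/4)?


a = λ/μ = 1.9728; ρ = a/4 = 0.4932
P₀ = 0.134342
Lq = P₀·a^c·ρ / (c!·(1−ρ)²) = 0.134342·15.14686·0.4932/(24·0.25685)
= 0.16280

Final: 0.16280


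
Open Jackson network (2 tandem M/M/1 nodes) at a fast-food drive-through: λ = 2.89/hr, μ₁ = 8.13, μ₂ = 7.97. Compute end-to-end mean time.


Each node sees arrival rate λ = 2.89/hr (tandem ⇒ throughput preserved).
W₁ = 1/(μ₁−λ) = 1/(8.13−2.89) = 0.19084 hr
W₂ = 1/(μ₂−λ) = 1/(7.97−2.89) = 0.19685 hr
W_total = W₁ + W₂ = 0.19084 + 0.19685 = 0.38769 hr

Final: 0.38769 hr


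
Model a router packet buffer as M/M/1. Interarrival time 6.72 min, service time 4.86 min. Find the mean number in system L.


λ = 60/6.72 = 8.9286 /hr
μ = 60/4.86 = 12.3457 /hr
ρ = λ/μ = 8.9286/12.3457 = 0.7232
L = ρ/(1−ρ) = 0.7232/0.2768 = 2.6129

Final: 2.6129


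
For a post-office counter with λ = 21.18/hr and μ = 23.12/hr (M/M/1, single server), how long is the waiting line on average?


ρ = 21.18/23.12 = 0.9161
Lq = ρ²/(1−ρ) = 0.8392/0.08391 = 10.0014

Final: 10.0014


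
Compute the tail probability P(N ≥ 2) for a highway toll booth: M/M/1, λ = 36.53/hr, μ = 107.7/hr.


ρ = 36.53/107.7 = 0.3392
P(N ≥ n) = ρ^n = 0.3392^2 = 0.115045

Final: 0.115045


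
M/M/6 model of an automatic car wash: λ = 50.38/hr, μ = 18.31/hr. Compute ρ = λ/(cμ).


ρ = λ/(cμ) = 50.38/(6·18.31) = 50.38/109.86 = 0.4586

Final: 0.4586


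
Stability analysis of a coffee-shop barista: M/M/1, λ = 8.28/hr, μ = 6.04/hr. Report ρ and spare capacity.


Total capacity cμ = 1·6.04 = 6.04/hr
ρ = λ/(cμ) = 8.28/6.04 = 1.3709
Stable ⇔ ρ < 1: NO
Spare capacity = cμ − λ = 6.04 − 8.28 = -2.24/hr

Final: ρ = 1.3709; unstable; margin = -2.24/hr


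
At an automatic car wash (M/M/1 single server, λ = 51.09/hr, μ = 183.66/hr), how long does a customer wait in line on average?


ρ = 51.09/183.66 = 0.2782
Wq = ρ/(μ−λ) = 0.2782/(183.66 − 51.09) = 0.2782/132.57 = 0.002098 hr

Final: 0.002098 hr


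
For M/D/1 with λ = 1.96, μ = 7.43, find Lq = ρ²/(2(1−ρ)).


ρ = 1.96/7.43 = 0.2638
M/D/1: Lq = ρ²/(2(1−ρ)) = 0.06959/(2·0.7362) = 0.04726

Final: 0.04726


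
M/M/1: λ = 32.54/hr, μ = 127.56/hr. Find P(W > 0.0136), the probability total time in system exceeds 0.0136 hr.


W ~ Exponential(μ−λ) for M/M/1.
μ − λ = 127.56 − 32.54 = 95.0200
P(W > t) = e^{−(μ−λ)t} = e^{−1.2923} = 0.274646

Final: 0.274646


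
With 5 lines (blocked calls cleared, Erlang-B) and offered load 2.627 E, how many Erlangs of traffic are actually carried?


B(5,2.627) = 0.079430 (Erlang-B)
Carried load = a(1 − B) = 2.627·(1 − 0.079430) = 2.627·0.920570 = 2.4183 E

Final: 2.4183 Erlangs


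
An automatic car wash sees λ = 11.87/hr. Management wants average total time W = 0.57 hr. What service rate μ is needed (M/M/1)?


W = 1/(μ−λ) ⇒ μ − λ = 1/W = 1/0.57 = 1.7544
μ = λ + 1/W = 11.87 + 1.7544 = 13.6244 per hr

Final: 13.6244 /hr


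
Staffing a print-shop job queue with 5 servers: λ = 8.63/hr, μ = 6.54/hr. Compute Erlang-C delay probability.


a = λ/μ = 1.3196; ρ = a/5 = 0.2639
P₀ = 0.267038 (from M/M/c formula)
C(c,a) = [a^c/(c!(1−ρ))]·P₀ = [4.00097/(120·0.7361)]·0.267038
= 0.04530·0.267038 = 0.012096

Final: 0.012096


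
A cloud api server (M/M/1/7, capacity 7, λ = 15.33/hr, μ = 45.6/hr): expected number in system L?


ρ = 15.33/45.6 = 0.3362
L = ρ[1 − (K+1)ρ^K + Kρ^(K+1)] / [(1−ρ)(1−ρ^(K+1))]
Numerator: 0.3362·(1 − 8·0.0004853 + 7·0.0001632) = 0.335263
Denominator: (0.6638)·(0.999837) = 0.663707
L = 0.335263/0.663707 = 0.5051

Final: 0.5051


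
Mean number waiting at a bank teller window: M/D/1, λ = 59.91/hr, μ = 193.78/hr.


ρ = 59.91/193.78 = 0.3092
M/D/1: Lq = ρ²/(2(1−ρ)) = 0.09558/(2·0.6908) = 0.06918

Final: 0.06918


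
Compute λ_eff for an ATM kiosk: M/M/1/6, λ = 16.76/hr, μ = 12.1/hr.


ρ = 1.3851; P_K = (1−ρ)ρ^6/(1−ρ^7) = 0.309704
λ_eff = λ(1 − P_K) = 16.76·(1 − 0.309704) = 16.76·0.690296 = 11.5694 /hr

Final: 11.5694 /hr


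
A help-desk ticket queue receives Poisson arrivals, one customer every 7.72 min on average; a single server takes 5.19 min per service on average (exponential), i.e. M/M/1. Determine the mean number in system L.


λ = 60/7.72 = 7.7720 /hr
μ = 60/5.19 = 11.5607 /hr
ρ = λ/μ = 7.7720/11.5607 = 0.6723
L = ρ/(1−ρ) = 0.6723/0.3277 = 2.0514

Final: 2.0514


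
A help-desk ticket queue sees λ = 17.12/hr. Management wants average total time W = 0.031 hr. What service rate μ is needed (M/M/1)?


W = 1/(μ−λ) ⇒ μ − λ = 1/W = 1/0.031 = 32.2581
μ = λ + 1/W = 17.12 + 32.2581 = 49.3781 per hr

Final: 49.3781 /hr


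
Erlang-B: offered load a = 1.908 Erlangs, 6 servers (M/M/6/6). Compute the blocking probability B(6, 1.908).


B(c,a) = (a^c/c!) / Σ_{k=0}^{c} a^k/k!
a^6/6! = 0.067010
Σ terms (k=0..6): 1.00000 + 1.90800 + 1.82023 + 1.15767 + 0.55221 + 0.21072 + 0.06701 = 6.715839
B = 0.067010/6.715839 = 0.009978

Final: 0.009978


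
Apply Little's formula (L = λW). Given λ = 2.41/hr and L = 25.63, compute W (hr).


W = L/λ = 25.63/2.41 = 10.6349 hr

Final: 10.6349 hr


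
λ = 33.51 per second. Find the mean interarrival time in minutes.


Mean interarrival time = 1/λ = 1/33.51 second = 0.02984 second
In minutes: 0.02984 × 0.0166667 = 0.0004974 min

Final: 0.0004974 min


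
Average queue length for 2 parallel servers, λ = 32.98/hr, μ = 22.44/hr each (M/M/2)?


a = λ/μ = 1.4697; ρ = a/2 = 0.7348
P₀ = 0.152838
Lq = P₀·a^c·ρ / (c!·(1−ρ)²) = 0.152838·2.16001·0.7348/(2·0.07031)
= 1.72531

Final: 1.72531


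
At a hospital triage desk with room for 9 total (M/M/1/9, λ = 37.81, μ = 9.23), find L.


ρ = 37.81/9.23 = 4.0964
L = ρ[1 − (K+1)ρ^K + Kρ^(K+1)] / [(1−ρ)(1−ρ^(K+1))]
Numerator: 4.0964·(1 − 10·324821.514563 + 9·1330606.876014) = 35750513.216984
Denominator: (-3.0964)·(-1330605.876014) = 4120120.903195
L = 35750513.216984/4120120.903195 = 8.6771

Final: 8.6771
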